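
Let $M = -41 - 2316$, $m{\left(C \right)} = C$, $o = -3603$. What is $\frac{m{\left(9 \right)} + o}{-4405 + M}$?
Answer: $\frac{599}{1127} \approx 0.5315$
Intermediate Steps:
$M = -2357$
$\frac{m{\left(9 \right)} + o}{-4405 + M} = \frac{9 - 3603}{-4405 - 2357} = - \frac{3594}{-6762} = \left(-3594\right) \left(- \frac{1}{6762}\right) = \frac{599}{1127}$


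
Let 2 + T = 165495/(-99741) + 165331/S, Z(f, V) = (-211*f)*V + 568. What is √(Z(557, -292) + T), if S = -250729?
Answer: 2*√596185909954858534743549101/8335987063 ≈ 5858.2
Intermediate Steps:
Z(f, V) = 568 - 211*V*f (Z(f, V) = -211*V*f + 568 = 568 - 211*V*f)
T = -36000199168/8335987063 (T = -2 + (165495/(-99741) + 165331/(-250729)) = -2 + (165495*(-1/99741) + 165331*(-1/250729)) = -2 + (-55165/33247 - 165331/250729) = -2 - 19328225042/8335987063 = -36000199168/8335987063 ≈ -4.3186)
√(Z(557, -292) + T) = √((568 - 211*(-292)*557) - 36000199168/8335987063) = √((568 + 34317884) - 36000199168/8335987063) = √(34318452 - 36000199168/8335987063) = √(286078135893987308/8335987063) = 2*√596185909954858534743549101/8335987063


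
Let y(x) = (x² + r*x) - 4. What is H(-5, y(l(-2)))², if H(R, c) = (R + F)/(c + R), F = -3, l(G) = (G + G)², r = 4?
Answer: 64/96721 ≈ 0.00066170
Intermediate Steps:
l(G) = 4*G² (l(G) = (2*G)² = 4*G²)
y(x) = -4 + x² + 4*x (y(x) = (x² + 4*x) - 4 = -4 + x² + 4*x)
H(R, c) = (-3 + R)/(R + c) (H(R, c) = (R - 3)/(c + R) = (-3 + R)/(R + c))
H(-5, y(l(-2)))² = ((-3 - 5)/(-5 + (-4 + (4*(-2)²)² + 4*(4*(-2)²))))² = (-8/(-5 + (-4 + (4*4)² + 4*(4*4))))² = (-8/(-5 + (-4 + 16² + 4*16)))² = (-8/(-5 + (-4 + 256 + 64)))² = (-8/(-5 + 316))² = (-8/311)² = 64/96721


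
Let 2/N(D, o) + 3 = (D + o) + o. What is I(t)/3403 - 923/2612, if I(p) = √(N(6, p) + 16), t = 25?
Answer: -923/2612 + 5*√1802/180359 ≈ -0.35219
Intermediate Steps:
N(D, o) = 2/(-3 + D + 2*o) (N(D, o) = 2/(-3 + ((D + o) + o)) = 2/(-3 + (D + 2*o)) = 2/(-3 + D + 2*o))
I(p) = √(16 + 2/(3 + 2*p)) (I(p) = √(2/(-3 + 6 + 2*p) + 16) = √(2/(3 + 2*p) + 16) = √(16 + 2/(3 + 2*p)))
I(t)/3403 - 923/2612 = (√2*√((25 + 16*25)/(3 + 2*25)))/3403 - 923/2612 = (√2*√((25 + 400)/(3 + 50)))*(1/3403) - 923*1/2612 = (√2*√(425/53))*(1/3403) - 923/2612 = (√2*(5*√901/53))*(1/3403) - 923/2612 = (5*√1802/53)*(1/3403) - 923/2612 = 5*√1802/180359 - 923/2612 = -923/2612 + 5*√1802/180359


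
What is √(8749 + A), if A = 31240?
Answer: √39989 ≈ 199.97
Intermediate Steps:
√(8749 + A) = √(8749 + 31240) = √39989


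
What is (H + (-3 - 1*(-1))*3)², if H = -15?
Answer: 441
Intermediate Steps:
(H + (-3 - 1*(-1))*3)² = (-15 + (-3 - 1*(-1))*3)² = (-15 + (-3 + 1)*3)² = (-15 - 2*3)² = (-15 - 6)² = (-21)² = 441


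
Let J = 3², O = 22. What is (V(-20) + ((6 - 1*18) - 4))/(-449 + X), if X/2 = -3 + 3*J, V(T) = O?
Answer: -6/401 ≈ -0.014963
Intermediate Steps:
V(T) = 22
J = 9
X = 48 (X = 2*(-3 + 3*9) = 2*(-3 + 27) = 2*24 = 48)
(V(-20) + ((6 - 1*18) - 4))/(-449 + X) = (22 + ((6 - 1*18) - 4))/(-449 + 48) = (22 + ((6 - 18) - 4))/(-401) = (22 + (-12 - 4))*(-1/401) = (22 - 16)*(-1/401) = 6*(-1/401) = -6/401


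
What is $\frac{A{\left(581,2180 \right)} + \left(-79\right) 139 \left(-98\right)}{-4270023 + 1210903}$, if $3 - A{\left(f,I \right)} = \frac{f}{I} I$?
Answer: $- \frac{26889}{76478} \approx -0.35159$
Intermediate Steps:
$A{\left(f,I \right)} = 3 - f$ ($A{\left(f,I \right)} = 3 - \frac{f}{I} I = 3 - f$)
$\frac{A{\left(581,2180 \right)} + \left(-79\right) 139 \left(-98\right)}{-4270023 + 1210903} = \frac{\left(3 - 581\right) + \left(-79\right) 139 \left(-98\right)}{-4270023 + 1210903} = \frac{\left(3 - 581\right) - -1076138}{-3059120} = \left(-578 + 1076138\right) \left(- \frac{1}{3059120}\right) = 1075560 \left(- \frac{1}{3059120}\right) = - \frac{26889}{76478}$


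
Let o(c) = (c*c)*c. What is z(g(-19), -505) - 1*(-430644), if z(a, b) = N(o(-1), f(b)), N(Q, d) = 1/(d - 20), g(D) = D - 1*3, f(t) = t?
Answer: 226088099/525 ≈ 4.3064e+5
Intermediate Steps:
g(D) = -3 + D (g(D) = D - 3 = -3 + D)
o(c) = c³ (o(c) = c²*c = c³)
N(Q, d) = 1/(-20 + d)
z(a, b) = 1/(-20 + b)
z(g(-19), -505) - 1*(-430644) = 1/(-20 - 505) - 1*(-430644) = 1/(-525) + 430644 = -1/525 + 430644 = 226088099/525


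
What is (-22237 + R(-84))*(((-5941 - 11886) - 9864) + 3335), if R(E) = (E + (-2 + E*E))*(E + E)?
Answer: 29061506132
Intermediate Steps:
R(E) = 2*E*(-2 + E + E²) (R(E) = (E + (-2 + E²))*(2*E) = (-2 + E + E²)*(2*E) = 2*E*(-2 + E + E²))
(-22237 + R(-84))*(((-5941 - 11886) - 9864) + 3335) = (-22237 + 2*(-84)*(-2 - 84 + (-84)²))*(((-5941 - 11886) - 9864) + 3335) = (-22237 + 2*(-84)*(-2 - 84 + 7056))*((-17827 - 9864) + 3335) = (-22237 + 2*(-84)*6970)*(-27691 + 3335) = (-22237 - 1170960)*(-24356) = -1193197*(-24356) = 29061506132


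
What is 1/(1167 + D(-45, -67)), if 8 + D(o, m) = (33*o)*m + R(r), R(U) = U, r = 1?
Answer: 1/100655 ≈ 9.9349e-6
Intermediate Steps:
D(o, m) = -7 + 33*m*o (D(o, m) = -8 + ((33*o)*m + 1) = -8 + (33*m*o + 1) = -8 + (1 + 33*m*o) = -7 + 33*m*o)
1/(1167 + D(-45, -67)) = 1/(1167 + (-7 + 33*(-67)*(-45))) = 1/(1167 + (-7 + 99495)) = 1/(1167 + 99488) = 1/100655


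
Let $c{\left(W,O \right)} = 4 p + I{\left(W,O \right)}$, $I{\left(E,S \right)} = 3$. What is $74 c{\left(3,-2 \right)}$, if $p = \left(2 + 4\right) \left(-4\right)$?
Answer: $-6882$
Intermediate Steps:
$p = -24$ ($p = 6 \left(-4\right) = -24$)
$c{\left(W,O \right)} = -93$ ($c{\left(W,O \right)} = 4 \left(-24\right) + 3 = -96 + 3 = -93$)
$74 c{\left(3,-2 \right)} = 74 \left(-93\right) = -6882$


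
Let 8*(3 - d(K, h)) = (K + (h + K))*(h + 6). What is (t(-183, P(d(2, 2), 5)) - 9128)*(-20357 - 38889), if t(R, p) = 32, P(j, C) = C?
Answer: 538901616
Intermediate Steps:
d(K, h) = 3 - (6 + h)*(h + 2*K)/8 (d(K, h) = 3 - (K + (h + K))*(h + 6)/8 = 3 - (K + (K + h))*(6 + h)/8 = 3 - (h + 2*K)*(6 + h)/8 = 3 - (6 + h)*(h + 2*K)/8)
(t(-183, P(d(2, 2), 5)) - 9128)*(-20357 - 38889) = (32 - 9128)*(-20357 - 38889) = -9096*(-59246) = 538901616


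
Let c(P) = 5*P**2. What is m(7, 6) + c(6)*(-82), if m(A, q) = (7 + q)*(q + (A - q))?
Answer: -14669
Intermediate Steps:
m(A, q) = A*(7 + q) (m(A, q) = (7 + q)*A = A*(7 + q))
m(7, 6) + c(6)*(-82) = 7*(7 + 6) + (5*6**2)*(-82) = 7*13 + (5*36)*(-82) = 91 + 180*(-82) = 91 - 14760 = -14669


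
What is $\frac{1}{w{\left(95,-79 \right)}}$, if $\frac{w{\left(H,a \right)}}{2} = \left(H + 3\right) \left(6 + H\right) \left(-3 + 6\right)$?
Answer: $\frac{1}{59388} \approx 1.6838 \cdot 10^{-5}$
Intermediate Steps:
$w{\left(H,a \right)} = 2 \left(3 + H\right) \left(18 + 3 H\right)$ ($w{\left(H,a \right)} = 2 \left(H + 3\right) \left(6 + H\right) \left(-3 + 6\right) = 2 \left(3 + H\right) \left(6 + H\right) 3 = 2 \left(3 + H\right) \left(18 + 3 H\right)$)
$\frac{1}{w{\left(95,-79 \right)}} = \frac{1}{108 + 6 \cdot 95^{2} + 54 \cdot 95} = \frac{1}{108 + 6 \cdot 9025 + 5130} = \frac{1}{108 + 54150 + 5130} = \frac{1}{59388}$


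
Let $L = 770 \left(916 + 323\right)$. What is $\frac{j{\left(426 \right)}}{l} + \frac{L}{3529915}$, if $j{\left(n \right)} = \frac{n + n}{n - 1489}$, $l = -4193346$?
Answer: $\frac{141753909952784}{524489690238739} \approx 0.27027$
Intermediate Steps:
$L = 954030$ ($L = 770 \cdot 1239 = 954030$)
$j{\left(n \right)} = \frac{2 n}{-1489 + n}$
$\frac{j{\left(426 \right)}}{l} + \frac{L}{3529915} = \frac{2 \cdot 426 \frac{1}{-1489 + 426}}{-4193346} + \frac{954030}{3529915} = 2 \cdot 426 \frac{1}{-1063} \left(- \frac{1}{4193346}\right) + 954030 \cdot \frac{1}{3529915} = 2 \cdot 426 \left(- \frac{1}{1063}\right) \left(- \frac{1}{4193346}\right) + \frac{190806}{705983} = \left(- \frac{852}{1063}\right) \left(- \frac{1}{4193346}\right) + \frac{190806}{705983} = \frac{142}{742921133} + \frac{190806}{705983} = \frac{141753909952784}{524489690238739}$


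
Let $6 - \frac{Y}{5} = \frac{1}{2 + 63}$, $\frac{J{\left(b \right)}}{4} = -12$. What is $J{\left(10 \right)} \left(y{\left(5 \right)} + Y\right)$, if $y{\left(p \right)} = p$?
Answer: $- \frac{21792}{13} \approx -1676.3$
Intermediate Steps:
$J{\left(b \right)} = -48$ ($J{\left(b \right)} = 4 \left(-12\right) = -48$)
$Y = \frac{389}{13}$ ($Y = 30 - \frac{5}{2 + 63} = 30 - \frac{5}{65} = 30 - \frac{1}{13} = \frac{389}{13} \approx 29.923$)
$J{\left(10 \right)} \left(y{\left(5 \right)} + Y\right) = - 48 \left(5 + \frac{389}{13}\right) = \left(-48\right) \frac{454}{13} = - \frac{21792}{13}$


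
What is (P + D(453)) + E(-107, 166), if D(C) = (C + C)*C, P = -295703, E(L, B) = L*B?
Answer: 96953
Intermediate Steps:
E(L, B) = B*L
D(C) = 2*C**2 (D(C) = (2*C)*C = 2*C**2)
(P + D(453)) + E(-107, 166) = (-295703 + 2*453**2) + 166*(-107) = (-295703 + 2*205209) - 17762 = (-295703 + 410418) - 17762 = 114715 - 17762 = 96953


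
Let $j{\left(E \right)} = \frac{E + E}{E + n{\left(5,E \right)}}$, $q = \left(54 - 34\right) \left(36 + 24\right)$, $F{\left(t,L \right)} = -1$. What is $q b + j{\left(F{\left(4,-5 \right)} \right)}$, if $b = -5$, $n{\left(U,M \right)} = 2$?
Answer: $-6002$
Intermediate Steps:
$q = 1200$ ($q = 20 \cdot 60 = 1200$)
$j{\left(E \right)} = \frac{2 E}{2 + E}$ ($j{\left(E \right)} = \frac{E + E}{E + 2} = \frac{2 E}{2 + E}$)
$q b + j{\left(F{\left(4,-5 \right)} \right)} = 1200 \left(-5\right) + 2 \left(-1\right) \frac{1}{2 - 1} = -6000 + 2 \left(-1\right) 1^{-1} = -6000 + 2 \left(-1\right) 1 = -6000 - 2 = -6002$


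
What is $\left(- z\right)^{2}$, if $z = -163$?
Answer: $26569$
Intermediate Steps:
$\left(- z\right)^{2} = \left(\left(-1\right) \left(-163\right)\right)^{2} = 163^{2} = 26569$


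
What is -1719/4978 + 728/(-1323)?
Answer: -842603/940842 ≈ -0.89558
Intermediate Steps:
-1719/4978 + 728/(-1323) = -1719*1/4978 + 728*(-1/1323) = -1719/4978 - 104/189 = -842603/940842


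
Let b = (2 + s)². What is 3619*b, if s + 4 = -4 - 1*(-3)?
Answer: 32571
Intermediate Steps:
s = -5 (s = -4 + (-4 - 1*(-3)) = -4 + (-4 + 3) = -4 - 1 = -5)
b = 9 (b = (2 - 5)² = (-3)² = 9)
3619*b = 3619*9 = 32571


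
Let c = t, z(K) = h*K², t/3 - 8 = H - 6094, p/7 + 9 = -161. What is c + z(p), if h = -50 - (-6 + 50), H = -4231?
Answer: -133144351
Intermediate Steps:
p = -1190 (p = -63 + 7*(-161) = -63 - 1127 = -1190)
h = -94 (h = -50 - 1*44 = -50 - 44 = -94)
t = -30951 (t = 24 + 3*(-4231 - 6094) = 24 + 3*(-10325) = 24 - 30975 = -30951)
z(K) = -94*K²
c = -30951
c + z(p) = -30951 - 94*(-1190)² = -30951 - 94*1416100 = -30951 - 133113400 = -133144351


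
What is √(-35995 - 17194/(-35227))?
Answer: 3*I*√4963009404813/35227 ≈ 189.72*I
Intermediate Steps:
√(-35995 - 17194/(-35227)) = √(-35995 - 17194*(-1/35227)) = √(-35995 + 17194/35227) = √(-1267978671/35227) = 3*I*√4963009404813/35227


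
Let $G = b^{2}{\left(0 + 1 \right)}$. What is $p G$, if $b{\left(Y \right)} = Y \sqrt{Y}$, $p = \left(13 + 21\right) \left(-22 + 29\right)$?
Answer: $238$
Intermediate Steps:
$p = 238$ ($p = 34 \cdot 7 = 238$)
$b{\left(Y \right)} = Y^{\frac{3}{2}}$
$G = 1$ ($G = \left(\left(0 + 1\right)^{\frac{3}{2}}\right)^{2} = \left(1^{\frac{3}{2}}\right)^{2} = 1^{2} = 1$)
$p G = 238 \cdot 1 = 238$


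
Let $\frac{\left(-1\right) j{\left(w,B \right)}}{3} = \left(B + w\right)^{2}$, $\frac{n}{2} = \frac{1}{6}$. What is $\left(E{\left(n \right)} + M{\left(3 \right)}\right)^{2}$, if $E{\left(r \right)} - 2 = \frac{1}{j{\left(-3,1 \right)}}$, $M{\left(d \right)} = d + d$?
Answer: $\frac{9025}{144} \approx 62.674$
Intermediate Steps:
$M{\left(d \right)} = 2 d$
$n = \frac{1}{3}$ ($n = \frac{2}{6} = 2 \cdot \frac{1}{6} = \frac{1}{3} \approx 0.33333$)
$j{\left(w,B \right)} = - 3 \left(B + w\right)^{2}$
$E{\left(r \right)} = \frac{23}{12}$ ($E{\left(r \right)} = 2 + \frac{1}{\left(-3\right) \left(1 - 3\right)^{2}} = 2 + \frac{1}{\left(-3\right) \left(-2\right)^{2}} = 2 + \frac{1}{\left(-3\right) 4} = 2 + \frac{1}{-12} = 2 - \frac{1}{12} = \frac{23}{12}$)
$\left(E{\left(n \right)} + M{\left(3 \right)}\right)^{2} = \left(\frac{23}{12} + 2 \cdot 3\right)^{2} = \left(\frac{23}{12} + 6\right)^{2} = \left(\frac{95}{12}\right)^{2} = \frac{9025}{144}$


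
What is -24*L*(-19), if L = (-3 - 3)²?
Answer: 16416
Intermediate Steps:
L = 36 (L = (-6)² = 36)
-24*L*(-19) = -24*36*(-19) = -864*(-19) = 16416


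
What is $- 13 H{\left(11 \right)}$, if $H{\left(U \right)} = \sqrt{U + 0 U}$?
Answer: $- 13 \sqrt{11} \approx -43.116$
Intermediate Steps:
$H{\left(U \right)} = \sqrt{U}$ ($H{\left(U \right)} = \sqrt{U + 0} = \sqrt{U}$)
$- 13 H{\left(11 \right)} = - 13 \sqrt{11}$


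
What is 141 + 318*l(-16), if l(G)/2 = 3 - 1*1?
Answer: 1413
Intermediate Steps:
l(G) = 4 (l(G) = 2*(3 - 1*1) = 2*(3 - 1) = 2*2 = 4)
141 + 318*l(-16) = 141 + 318*4 = 141 + 1272 = 1413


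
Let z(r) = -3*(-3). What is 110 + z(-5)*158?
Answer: 1532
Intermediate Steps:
z(r) = 9
110 + z(-5)*158 = 110 + 9*158 = 110 + 1422 = 1532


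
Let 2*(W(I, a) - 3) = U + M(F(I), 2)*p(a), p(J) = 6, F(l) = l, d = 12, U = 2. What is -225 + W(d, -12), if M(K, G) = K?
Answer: -185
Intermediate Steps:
W(I, a) = 4 + 3*I (W(I, a) = 3 + (2 + I*6)/2 = 3 + (2 + 6*I)/2 = 3 + (1 + 3*I) = 4 + 3*I)
-225 + W(d, -12) = -225 + (4 + 3*12) = -225 + (4 + 36) = -225 + 40 = -185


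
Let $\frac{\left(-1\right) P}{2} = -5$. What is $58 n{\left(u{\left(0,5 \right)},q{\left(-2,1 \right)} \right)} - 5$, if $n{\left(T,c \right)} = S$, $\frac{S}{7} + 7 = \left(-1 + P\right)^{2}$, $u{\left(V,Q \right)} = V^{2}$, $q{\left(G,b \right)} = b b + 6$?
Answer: $30039$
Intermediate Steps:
$P = 10$ ($P = \left(-2\right) \left(-5\right) = 10$)
$q{\left(G,b \right)} = 6 + b^{2}$ ($q{\left(G,b \right)} = b^{2} + 6 = 6 + b^{2}$)
$S = 518$ ($S = -49 + 7 \left(-1 + 10\right)^{2} = -49 + 7 \cdot 9^{2} = -49 + 7 \cdot 81 = -49 + 567 = 518$)
$n{\left(T,c \right)} = 518$
$58 n{\left(u{\left(0,5 \right)},q{\left(-2,1 \right)} \right)} - 5 = 58 \cdot 518 - 5 = 30044 - 5 = 30039$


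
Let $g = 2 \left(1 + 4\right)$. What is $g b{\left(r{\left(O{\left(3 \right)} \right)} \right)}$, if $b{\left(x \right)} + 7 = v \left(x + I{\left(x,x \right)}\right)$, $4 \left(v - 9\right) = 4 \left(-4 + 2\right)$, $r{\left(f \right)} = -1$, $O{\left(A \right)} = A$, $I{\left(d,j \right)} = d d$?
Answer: $-70$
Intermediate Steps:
$I{\left(d,j \right)} = d^{2}$
$g = 10$ ($g = 2 \cdot 5 = 10$)
$v = 7$ ($v = 9 + \frac{4 \left(-4 + 2\right)}{4} = 9 + \frac{4 \left(-2\right)}{4} = 9 + \frac{1}{4} \left(-8\right) = 9 - 2 = 7$)
$b{\left(x \right)} = -7 + 7 x + 7 x^{2}$ ($b{\left(x \right)} = -7 + 7 \left(x + x^{2}\right) = -7 + \left(7 x + 7 x^{2}\right) = -7 + 7 x + 7 x^{2}$)
$g b{\left(r{\left(O{\left(3 \right)} \right)} \right)} = 10 \left(-7 + 7 \left(-1\right) + 7 \left(-1\right)^{2}\right) = 10 \left(-7 - 7 + 7 \cdot 1\right) = 10 \left(-7 - 7 + 7\right) = 10 \left(-7\right) = -70$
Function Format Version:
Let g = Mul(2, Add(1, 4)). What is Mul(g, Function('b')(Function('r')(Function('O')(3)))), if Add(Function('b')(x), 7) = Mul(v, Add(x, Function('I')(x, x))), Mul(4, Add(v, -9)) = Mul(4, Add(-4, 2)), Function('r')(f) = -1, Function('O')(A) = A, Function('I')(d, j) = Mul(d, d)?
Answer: -70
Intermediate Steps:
Function('I')(d, j) = Pow(d, 2)
g = 10 (g = Mul(2, 5) = 10)
v = 7 (v = Add(9, Mul(Rational(1, 4), Mul(4, Add(-4, 2)))) = Add(9, Mul(Rational(1, 4), Mul(4, -2))) = Add(9, Mul(Rational(1, 4), -8)) = Add(9, -2) = 7)
Function('b')(x) = Add(-7, Mul(7, x), Mul(7, Pow(x, 2))) (Function('b')(x) = Add(-7, Mul(7, Add(x, Pow(x, 2)))) = Add(-7, Add(Mul(7, x), Mul(7, Pow(x, 2)))) = Add(-7, Mul(7, x), Mul(7, Pow(x, 2))))
Mul(g, Function('b')(Function('r')(Function('O')(3)))) = Mul(10, Add(-7, Mul(7, -1), Mul(7, Pow(-1, 2)))) = Mul(10, Add(-7, -7, Mul(7, 1))) = Mul(10, Add(-7, -7, 7)) = Mul(10, -7) = -70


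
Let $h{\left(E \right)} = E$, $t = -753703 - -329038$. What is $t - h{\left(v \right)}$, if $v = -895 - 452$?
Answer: $-423318$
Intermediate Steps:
$t = -424665$ ($t = -753703 + 329038 = -424665$)
$v = -1347$ ($v = -895 - 452 = -1347$)
$t - h{\left(v \right)} = -424665 - -1347 = -424665 + 1347 = -423318$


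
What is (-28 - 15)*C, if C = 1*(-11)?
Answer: 473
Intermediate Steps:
C = -11
(-28 - 15)*C = (-28 - 15)*(-11) = -43*(-11) = 473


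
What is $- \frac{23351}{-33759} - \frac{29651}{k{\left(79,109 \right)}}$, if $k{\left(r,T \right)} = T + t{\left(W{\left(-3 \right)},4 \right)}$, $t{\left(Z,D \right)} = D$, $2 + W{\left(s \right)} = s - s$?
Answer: $- \frac{998349446}{3814767} \approx -261.71$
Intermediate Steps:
$W{\left(s \right)} = -2$ ($W{\left(s \right)} = -2 + \left(s - s\right) = -2 + 0 = -2$)
$k{\left(r,T \right)} = 4 + T$ ($k{\left(r,T \right)} = T + 4 = 4 + T$)
$- \frac{23351}{-33759} - \frac{29651}{k{\left(79,109 \right)}} = - \frac{23351}{-33759} - \frac{29651}{4 + 109} = \left(-23351\right) \left(- \frac{1}{33759}\right) - \frac{29651}{113} = \frac{23351}{33759} - \frac{29651}{113} = - \frac{998349446}{3814767}$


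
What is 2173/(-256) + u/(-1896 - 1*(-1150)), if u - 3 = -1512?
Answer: -617377/95488 ≈ -6.4655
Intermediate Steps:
u = -1509 (u = 3 - 1512 = -1509)
2173/(-256) + u/(-1896 - 1*(-1150)) = 2173/(-256) - 1509/(-1896 - 1*(-1150)) = 2173*(-1/256) - 1509/(-1896 + 1150) = -2173/256 - 1509/(-746) = -2173/256 - 1509*(-1/746) = -2173/256 + 1509/746 = -617377/95488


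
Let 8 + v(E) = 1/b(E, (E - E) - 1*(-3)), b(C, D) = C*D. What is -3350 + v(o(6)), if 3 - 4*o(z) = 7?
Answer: -10075/3 ≈ -3358.3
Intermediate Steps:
o(z) = -1 (o(z) = 3/4 - 1/4*7 = 3/4 - 7/4 = -1)
v(E) = -8 + 1/(3*E) (v(E) = -8 + 1/(E*((E - E) - 1*(-3))) = -8 + 1/(E*(0 + 3)) = -8 + 1/(E*3) = -8 + 1/(3*E))
-3350 + v(o(6)) = -3350 + (-8 + (1/3)/(-1)) = -3350 + (-8 + (1/3)*(-1)) = -3350 + (-8 - 1/3) = -3350 - 25/3 = -10075/3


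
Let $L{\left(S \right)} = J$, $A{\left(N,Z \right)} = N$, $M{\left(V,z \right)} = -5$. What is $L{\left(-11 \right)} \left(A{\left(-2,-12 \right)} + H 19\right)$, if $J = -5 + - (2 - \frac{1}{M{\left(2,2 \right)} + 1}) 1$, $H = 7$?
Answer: $- \frac{3799}{4} \approx -949.75$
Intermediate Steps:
$J = - \frac{29}{4}$ ($J = -5 + - (2 - \frac{1}{-5 + 1}) 1 = -5 + - (2 - \frac{1}{-4}) 1 = -5 + - (2 - - \frac{1}{4}) 1 = -5 + - (2 + \frac{1}{4}) 1 = -5 + \left(-1\right) \frac{9}{4} \cdot 1 = -5 - \frac{9}{4} = - \frac{29}{4} \approx -7.25$)
$L{\left(S \right)} = - \frac{29}{4}$
$L{\left(-11 \right)} \left(A{\left(-2,-12 \right)} + H 19\right) = - \frac{29 \left(-2 + 7 \cdot 19\right)}{4} = - \frac{29 \left(-2 + 133\right)}{4} = \left(- \frac{29}{4}\right) 131 = - \frac{3799}{4}$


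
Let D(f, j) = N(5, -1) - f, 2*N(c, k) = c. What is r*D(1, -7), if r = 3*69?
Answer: 621/2 ≈ 310.50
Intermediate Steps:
N(c, k) = c/2
r = 207
D(f, j) = 5/2 - f (D(f, j) = (½)*5 - f = 5/2 - f)
r*D(1, -7) = 207*(5/2 - 1*1) = 207*(5/2 - 1) = 207*(3/2) = 621/2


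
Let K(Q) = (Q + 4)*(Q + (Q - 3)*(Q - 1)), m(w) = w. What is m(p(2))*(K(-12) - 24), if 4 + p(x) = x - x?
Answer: 5952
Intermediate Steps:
p(x) = -4 (p(x) = -4 + (x - x) = -4 + 0 = -4)
K(Q) = (4 + Q)*(Q + (-1 + Q)*(-3 + Q)) (K(Q) = (4 + Q)*(Q + (-3 + Q)*(-1 + Q)) = (4 + Q)*(Q + (-1 + Q)*(-3 + Q)))
m(p(2))*(K(-12) - 24) = -4*((12 + (-12)² + (-12)³ - 9*(-12)) - 24) = -4*((12 + 144 - 1728 + 108) - 24) = -4*(-1464 - 24) = -4*(-1488) = 5952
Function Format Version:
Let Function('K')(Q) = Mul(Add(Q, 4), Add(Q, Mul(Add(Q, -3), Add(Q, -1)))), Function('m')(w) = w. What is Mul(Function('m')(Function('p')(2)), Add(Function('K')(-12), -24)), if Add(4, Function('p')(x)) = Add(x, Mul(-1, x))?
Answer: 5952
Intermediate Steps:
Function('p')(x) = -4 (Function('p')(x) = Add(-4, Add(x, Mul(-1, x))) = Add(-4, 0) = -4)
Function('K')(Q) = Mul(Add(4, Q), Add(Q, Mul(Add(-1, Q), Add(-3, Q)))) (Function('K')(Q) = Mul(Add(4, Q), Add(Q, Mul(Add(-3, Q), Add(-1, Q)))) = Mul(Add(4, Q), Add(Q, Mul(Add(-1, Q), Add(-3, Q)))))
Mul(Function('m')(Function('p')(2)), Add(Function('K')(-12), -24)) = Mul(-4, Add(Add(12, Pow(-12, 2), Pow(-12, 3), Mul(-9, -12)), -24)) = Mul(-4, Add(Add(12, 144, -1728, 108), -24)) = Mul(-4, Add(-1464, -24)) = Mul(-4, -1488) = 5952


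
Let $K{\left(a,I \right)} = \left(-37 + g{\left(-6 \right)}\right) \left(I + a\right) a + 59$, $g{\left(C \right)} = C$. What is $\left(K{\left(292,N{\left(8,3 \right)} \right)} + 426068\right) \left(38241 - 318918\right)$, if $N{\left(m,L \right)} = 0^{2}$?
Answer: $909456632325$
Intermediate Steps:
$N{\left(m,L \right)} = 0$
$K{\left(a,I \right)} = 59 + a \left(- 43 I - 43 a\right)$ ($K{\left(a,I \right)} = \left(-37 - 6\right) \left(I + a\right) a + 59 = - 43 \left(I + a\right) a + 59 = \left(- 43 I - 43 a\right) a + 59 = a \left(- 43 I - 43 a\right) + 59 = 59 + a \left(- 43 I - 43 a\right)$)
$\left(K{\left(292,N{\left(8,3 \right)} \right)} + 426068\right) \left(38241 - 318918\right) = \left(\left(59 - 43 \cdot 292^{2} - 0 \cdot 292\right) + 426068\right) \left(38241 - 318918\right) = \left(\left(59 - 3666352 + 0\right) + 426068\right) \left(-280677\right) = \left(-3666293 + 426068\right) \left(-280677\right) = \left(-3240225\right) \left(-280677\right) = 909456632325$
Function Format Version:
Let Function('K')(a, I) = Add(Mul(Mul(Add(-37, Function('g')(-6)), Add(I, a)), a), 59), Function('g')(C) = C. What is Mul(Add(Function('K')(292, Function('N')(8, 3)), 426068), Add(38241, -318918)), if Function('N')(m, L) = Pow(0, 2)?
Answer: 909456632325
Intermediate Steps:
Function('N')(m, L) = 0
Function('K')(a, I) = Add(59, Mul(a, Add(Mul(-43, I), Mul(-43, a)))) (Function('K')(a, I) = Add(Mul(Mul(Add(-37, -6), Add(I, a)), a), 59) = Add(Mul(Mul(-43, Add(I, a)), a), 59) = Add(Mul(Add(Mul(-43, I), Mul(-43, a)), a), 59) = Add(Mul(a, Add(Mul(-43, I), Mul(-43, a))), 59) = Add(59, Mul(a, Add(Mul(-43, I), Mul(-43, a)))))
Mul(Add(Function('K')(292, Function('N')(8, 3)), 426068), Add(38241, -318918)) = Mul(Add(Add(59, Mul(-43, Pow(292, 2)), Mul(-43, 0, 292)), 426068), Add(38241, -318918)) = Mul(Add(Add(59, Mul(-43, 85264), 0), 426068), -280677) = Mul(Add(Add(59, -3666352, 0), 426068), -280677) = Mul(Add(-3666293, 426068), -280677) = Mul(-3240225, -280677) = 909456632325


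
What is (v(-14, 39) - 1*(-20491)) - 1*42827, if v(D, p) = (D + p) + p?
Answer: -22272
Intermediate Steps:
v(D, p) = D + 2*p
(v(-14, 39) - 1*(-20491)) - 1*42827 = ((-14 + 2*39) - 1*(-20491)) - 1*42827 = ((-14 + 78) + 20491) - 42827 = (64 + 20491) - 42827 = 20555 - 42827 = -22272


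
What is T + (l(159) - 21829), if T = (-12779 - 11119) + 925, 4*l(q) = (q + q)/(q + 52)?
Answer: -18906285/422 ≈ -44802.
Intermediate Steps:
l(q) = q/(2*(52 + q)) (l(q) = ((q + q)/(q + 52))/4 = ((2*q)/(52 + q))/4 = (2*q/(52 + q))/4 = q/(2*(52 + q)))
T = -22973 (T = -23898 + 925 = -22973)
T + (l(159) - 21829) = -22973 + ((½)*159/(52 + 159) - 21829) = -22973 + ((½)*159/211 - 21829) = -22973 + ((½)*159*(1/211) - 21829) = -22973 + (159/422 - 21829) = -22973 - 9211679/422 = -18906285/422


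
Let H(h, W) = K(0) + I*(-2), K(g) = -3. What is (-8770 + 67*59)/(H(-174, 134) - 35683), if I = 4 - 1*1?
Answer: 4817/35692 ≈ 0.13496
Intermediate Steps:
I = 3 (I = 4 - 1 = 3)
H(h, W) = -9 (H(h, W) = -3 + 3*(-2) = -3 - 6 = -9)
(-8770 + 67*59)/(H(-174, 134) - 35683) = (-8770 + 67*59)/(-9 - 35683) = (-8770 + 3953)/(-35692) = -4817*(-1/35692) = 4817/35692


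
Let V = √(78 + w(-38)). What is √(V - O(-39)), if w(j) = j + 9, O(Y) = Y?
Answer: √46 ≈ 6.7823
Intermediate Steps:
w(j) = 9 + j
V = 7 (V = √(78 + (9 - 38)) = √(78 - 29) = √49 = 7)
√(V - O(-39)) = √(7 - 1*(-39)) = √(7 + 39) = √46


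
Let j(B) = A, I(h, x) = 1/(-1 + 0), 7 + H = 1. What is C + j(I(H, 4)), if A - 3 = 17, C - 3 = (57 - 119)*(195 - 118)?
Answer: -4751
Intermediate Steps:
H = -6 (H = -7 + 1 = -6)
I(h, x) = -1 (I(h, x) = 1/(-1) = -1)
C = -4771 (C = 3 + (57 - 119)*(195 - 118) = 3 - 62*77 = 3 - 4774 = -4771)
A = 20 (A = 3 + 17 = 20)
j(B) = 20
C + j(I(H, 4)) = -4771 + 20 = -4751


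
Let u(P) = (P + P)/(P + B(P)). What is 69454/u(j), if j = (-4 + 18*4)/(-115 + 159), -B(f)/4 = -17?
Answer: 1562715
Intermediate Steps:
B(f) = 68 (B(f) = -4*(-17) = 68)
j = 17/11 (j = (-4 + 72)/44 = 68*(1/44) = 17/11 ≈ 1.5455)
u(P) = 2*P/(68 + P) (u(P) = (P + P)/(P + 68) = (2*P)/(68 + P) = 2*P/(68 + P))
69454/u(j) = 69454/((2*(17/11)/(68 + 17/11))) = 69454/((2*(17/11)/(765/11))) = 69454/((2*(17/11)*(11/765))) = 69454/(2/45) = 69454*(45/2) = 1562715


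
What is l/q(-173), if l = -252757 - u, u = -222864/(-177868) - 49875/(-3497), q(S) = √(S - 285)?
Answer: 19653201955210*I*√458/35609751671 ≈ 11811.0*I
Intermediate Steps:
q(S) = √(-285 + S)
u = 2412630477/155501099 (u = -222864*(-1/177868) - 49875*(-1/3497) = 55716/44467 + 49875/3497 = 2412630477/155501099 ≈ 15.515)
l = -39306403910420/155501099 (l = -252757 - 1*2412630477/155501099 = -252757 - 2412630477/155501099 = -39306403910420/155501099 ≈ -2.5277e+5)
l/q(-173) = -39306403910420/(155501099*√(-285 - 173)) = -39306403910420*(-I*√458/458)/155501099 = -(-19653201955210)*I*√458/35609751671 = 19653201955210*I*√458/35609751671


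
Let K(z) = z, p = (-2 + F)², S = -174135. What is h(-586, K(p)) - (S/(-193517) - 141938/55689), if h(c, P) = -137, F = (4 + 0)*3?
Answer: -1458647233250/10776768213 ≈ -135.35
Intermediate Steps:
F = 12 (F = 4*3 = 12)
p = 100 (p = (-2 + 12)² = 10² = 100)
h(-586, K(p)) - (S/(-193517) - 141938/55689) = -137 - (-174135/(-193517) - 141938/55689) = -137 - (-174135*(-1/193517) - 141938*1/55689) = -137 - (174135/193517 - 141938/55689) = -137 - 1*(-17770011931/10776768213) = -137 + 17770011931/10776768213 = -1458647233250/10776768213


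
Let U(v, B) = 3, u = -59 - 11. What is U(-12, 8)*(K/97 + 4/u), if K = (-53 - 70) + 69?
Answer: -6252/3395 ≈ -1.8415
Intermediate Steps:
u = -70
K = -54 (K = -123 + 69 = -54)
U(-12, 8)*(K/97 + 4/u) = 3*(-54/97 + 4/(-70)) = 3*(-54*1/97 + 4*(-1/70)) = 3*(-54/97 - 2/35) = 3*(-2084/3395) = -6252/3395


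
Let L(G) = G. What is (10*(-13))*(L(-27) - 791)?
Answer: 106340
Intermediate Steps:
(10*(-13))*(L(-27) - 791) = (10*(-13))*(-27 - 791) = -130*(-818) = 106340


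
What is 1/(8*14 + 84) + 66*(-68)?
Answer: -879647/196 ≈ -4488.0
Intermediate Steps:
1/(8*14 + 84) + 66*(-68) = 1/(112 + 84) - 4488 = 1/196 - 4488 = -879647/196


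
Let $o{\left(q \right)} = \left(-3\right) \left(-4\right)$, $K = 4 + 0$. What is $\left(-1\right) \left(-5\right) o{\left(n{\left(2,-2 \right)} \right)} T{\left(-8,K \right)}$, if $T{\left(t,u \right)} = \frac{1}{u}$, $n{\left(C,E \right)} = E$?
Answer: $15$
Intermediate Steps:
$K = 4$
$o{\left(q \right)} = 12$
$\left(-1\right) \left(-5\right) o{\left(n{\left(2,-2 \right)} \right)} T{\left(-8,K \right)} = \frac{\left(-1\right) \left(-5\right) 12}{4} = 5 \cdot 12 \cdot \frac{1}{4} = 60 \cdot \frac{1}{4} = 15$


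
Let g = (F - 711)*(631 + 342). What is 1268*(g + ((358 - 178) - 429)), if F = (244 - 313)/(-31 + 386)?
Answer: -311605416996/355 ≈ -8.7776e+8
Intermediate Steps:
F = -69/355 ≈ -0.19437
g = -245657202/355 (g = (-69/355 - 711)*(631 + 342) = -252474/355*973 = -245657202/355 ≈ -6.9199e+5)
1268*(g + ((358 - 178) - 429)) = 1268*(-245657202/355 + ((358 - 178) - 429)) = 1268*(-245657202/355 + (180 - 429)) = 1268*(-245657202/355 - 249) = 1268*(-245745597/355) = -311605416996/355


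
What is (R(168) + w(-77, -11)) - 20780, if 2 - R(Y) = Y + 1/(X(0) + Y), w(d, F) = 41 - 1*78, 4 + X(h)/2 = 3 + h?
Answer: -3483179/166 ≈ -20983.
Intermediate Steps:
X(h) = -2 + 2*h (X(h) = -8 + 2*(3 + h) = -8 + (6 + 2*h) = -2 + 2*h)
w(d, F) = -37 (w(d, F) = 41 - 78 = -37)
R(Y) = 2 - Y - 1/(-2 + Y) (R(Y) = 2 - (Y + 1/((-2 + 2*0) + Y)) = 2 - (Y + 1/((-2 + 0) + Y)) = 2 - (Y + 1/(-2 + Y)) = 2 + (-Y - 1/(-2 + Y)) = 2 - Y - 1/(-2 + Y))
(R(168) + w(-77, -11)) - 20780 = ((-5 - 1*168² + 4*168)/(-2 + 168) - 37) - 20780 = ((-5 - 1*28224 + 672)/166 - 37) - 20780 = ((-5 - 28224 + 672)/166 - 37) - 20780 = ((1/166)*(-27557) - 37) - 20780 = (-27557/166 - 37) - 20780 = -33699/166 - 20780 = -3483179/166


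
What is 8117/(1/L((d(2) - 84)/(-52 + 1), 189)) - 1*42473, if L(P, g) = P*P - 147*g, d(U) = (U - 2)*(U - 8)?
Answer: -65179633548/289 ≈ -2.2553e+8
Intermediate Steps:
d(U) = (-8 + U)*(-2 + U) (d(U) = (-2 + U)*(-8 + U) = (-8 + U)*(-2 + U))
L(P, g) = P² - 147*g
8117/(1/L((d(2) - 84)/(-52 + 1), 189)) - 1*42473 = 8117/(1/((((16 + 2² - 10*2) - 84)/(-52 + 1))² - 147*189)) - 1*42473 = 8117/(1/((((16 + 4 - 20) - 84)/(-51))² - 27783)) - 42473 = 8117/(1/(((0 - 84)*(-1/51))² - 27783)) - 42473 = 8117/(1/((-84*(-1/51))² - 27783)) - 42473 = 8117/(1/((28/17)² - 27783)) - 42473 = 8117/(1/(784/289 - 27783)) - 42473 = 8117/(1/(-8028503/289)) - 42473 = 8117/(-289/8028503) - 42473 = 8117*(-8028503/289) - 42473 = -65167358851/289 - 42473 = -65179633548/289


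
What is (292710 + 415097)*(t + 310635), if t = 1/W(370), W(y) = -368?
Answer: 80912022191953/368 ≈ 2.1987e+11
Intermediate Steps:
t = -1/368 (t = 1/(-368) = -1/368 ≈ -0.0027174)
(292710 + 415097)*(t + 310635) = (292710 + 415097)*(-1/368 + 310635) = 707807*(114313679/368) = 80912022191953/368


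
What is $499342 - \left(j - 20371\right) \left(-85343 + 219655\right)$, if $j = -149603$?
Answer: $22830047230$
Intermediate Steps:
$499342 - \left(j - 20371\right) \left(-85343 + 219655\right) = 499342 - \left(-149603 - 20371\right) \left(-85343 + 219655\right) = 499342 - \left(-169974\right) 134312 = 499342 - -22829547888 = 499342 + 22829547888 = 22830047230$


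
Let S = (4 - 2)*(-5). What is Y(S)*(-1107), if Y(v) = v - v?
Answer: 0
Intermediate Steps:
S = -10 (S = 2*(-5) = -10)
Y(v) = 0
Y(S)*(-1107) = 0*(-1107) = 0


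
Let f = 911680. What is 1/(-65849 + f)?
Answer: 1/845831 ≈ 1.1823e-6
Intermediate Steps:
1/(-65849 + f) = 1/(-65849 + 911680) = 1/845831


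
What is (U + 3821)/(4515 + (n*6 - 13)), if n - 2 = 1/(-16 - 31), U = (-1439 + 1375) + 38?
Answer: 7755/9224 ≈ 0.84074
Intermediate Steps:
U = -26 (U = -64 + 38 = -26)
n = 93/47 (n = 2 + 1/(-16 - 31) = 2 + 1/(-47) = 2 - 1/47 = 93/47 ≈ 1.9787)
(U + 3821)/(4515 + (n*6 - 13)) = (-26 + 3821)/(4515 + ((93/47)*6 - 13)) = 3795/(4515 + (558/47 - 13)) = 3795/(4515 - 53/47) = 3795/(212152/47) = 3795*(47/212152) = 7755/9224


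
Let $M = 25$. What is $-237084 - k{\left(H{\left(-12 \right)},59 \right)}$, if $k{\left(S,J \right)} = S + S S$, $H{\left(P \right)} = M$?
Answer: $-237734$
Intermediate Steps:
$H{\left(P \right)} = 25$
$k{\left(S,J \right)} = S + S^{2}$
$-237084 - k{\left(H{\left(-12 \right)},59 \right)} = -237084 - 25 \left(1 + 25\right) = -237084 - 25 \cdot 26 = -237084 - 650 = -237734$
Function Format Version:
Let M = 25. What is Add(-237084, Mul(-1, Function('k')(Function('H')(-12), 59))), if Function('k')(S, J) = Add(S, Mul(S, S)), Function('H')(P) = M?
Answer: -237734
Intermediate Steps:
Function('H')(P) = 25
Function('k')(S, J) = Add(S, Pow(S, 2))
Add(-237084, Mul(-1, Function('k')(Function('H')(-12), 59))) = Add(-237084, Mul(-1, Mul(25, Add(1, 25)))) = Add(-237084, Mul(-1, Mul(25, 26))) = Add(-237084, Mul(-1, 650)) = Add(-237084, -650) = -237734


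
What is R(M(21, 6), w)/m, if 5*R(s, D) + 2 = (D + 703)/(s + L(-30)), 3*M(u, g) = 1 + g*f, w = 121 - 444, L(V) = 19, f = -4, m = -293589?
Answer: -536/24955065 ≈ -2.1479e-5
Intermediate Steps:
w = -323
M(u, g) = ⅓ - 4*g/3 (M(u, g) = (1 + g*(-4))/3 = (1 - 4*g)/3 = ⅓ - 4*g/3)
R(s, D) = -⅖ + (703 + D)/(5*(19 + s)) (R(s, D) = -⅖ + ((D + 703)/(s + 19))/5 = -⅖ + ((703 + D)/(19 + s))/5 = -⅖ + (703 + D)/(5*(19 + s)))
R(M(21, 6), w)/m = ((665 - 323 - 2*(⅓ - 4/3*6))/(5*(19 + (⅓ - 4/3*6))))/(-293589) = ((665 - 323 - 2*(⅓ - 8))/(5*(19 + (⅓ - 8))))*(-1/293589) = ((665 - 323 - 2*(-23/3))/(5*(19 - 23/3)))*(-1/293589) = ((665 - 323 + 46/3)/(5*(34/3)))*(-1/293589) = ((⅕)*(3/34)*(1072/3))*(-1/293589) = (536/85)*(-1/293589) = -536/24955065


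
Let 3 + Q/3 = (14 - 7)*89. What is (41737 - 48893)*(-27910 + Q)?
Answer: 186413800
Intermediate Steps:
Q = 1860 (Q = -9 + 3*((14 - 7)*89) = -9 + 3*(7*89) = -9 + 3*623 = -9 + 1869 = 1860)
(41737 - 48893)*(-27910 + Q) = (41737 - 48893)*(-27910 + 1860) = -7156*(-26050) = 186413800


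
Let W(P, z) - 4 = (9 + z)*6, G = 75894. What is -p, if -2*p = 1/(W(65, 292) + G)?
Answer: 1/155408 ≈ 6.4347e-6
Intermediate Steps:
W(P, z) = 58 + 6*z (W(P, z) = 4 + (9 + z)*6 = 4 + (54 + 6*z) = 58 + 6*z)
p = -1/155408 (p = -1/(2*((58 + 6*292) + 75894)) = -1/(2*((58 + 1752) + 75894)) = -1/(2*(1810 + 75894)) = -1/2/77704 = -1/2*1/77704 = -1/155408 ≈ -6.4347e-6)
-p = -1*(-1/155408) = 1/155408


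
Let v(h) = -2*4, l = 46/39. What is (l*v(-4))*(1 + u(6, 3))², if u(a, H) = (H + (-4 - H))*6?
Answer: -194672/39 ≈ -4991.6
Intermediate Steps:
u(a, H) = -24 (u(a, H) = -4*6 = -24)
l = 46/39 (l = 46*(1/39) = 46/39 ≈ 1.1795)
v(h) = -8
(l*v(-4))*(1 + u(6, 3))² = ((46/39)*(-8))*(1 - 24)² = -368/39*(-23)² = -368/39*529 = -194672/39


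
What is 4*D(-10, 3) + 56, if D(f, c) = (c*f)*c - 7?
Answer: -332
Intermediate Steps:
D(f, c) = -7 + f*c² (D(f, c) = f*c² - 7 = -7 + f*c²)
4*D(-10, 3) + 56 = 4*(-7 - 10*3²) + 56 = 4*(-7 - 10*9) + 56 = 4*(-7 - 90) + 56 = 4*(-97) + 56 = -388 + 56 = -332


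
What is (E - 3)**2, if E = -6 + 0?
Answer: 81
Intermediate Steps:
E = -6
(E - 3)**2 = (-6 - 3)**2 = (-9)**2 = 81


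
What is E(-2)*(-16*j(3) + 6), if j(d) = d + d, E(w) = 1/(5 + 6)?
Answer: -90/11 ≈ -8.1818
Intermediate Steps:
E(w) = 1/11
j(d) = 2*d
E(-2)*(-16*j(3) + 6) = (-32*3 + 6)/11 = (-16*6 + 6)/11 = (-96 + 6)/11 = (1/11)*(-90) = -90/11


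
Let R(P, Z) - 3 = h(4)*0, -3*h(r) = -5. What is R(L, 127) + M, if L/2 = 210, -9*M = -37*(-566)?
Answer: -20915/9 ≈ -2323.9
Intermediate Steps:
M = -20942/9 (M = -(-37)*(-566)/9 = -⅑*20942 = -20942/9 ≈ -2326.9)
h(r) = 5/3 (h(r) = -⅓*(-5) = 5/3)
L = 420 (L = 2*210 = 420)
R(P, Z) = 3 (R(P, Z) = 3 + (5/3)*0 = 3 + 0 = 3)
R(L, 127) + M = 3 - 20942/9 = -20915/9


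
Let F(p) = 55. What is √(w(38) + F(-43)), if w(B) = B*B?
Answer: √1499 ≈ 38.717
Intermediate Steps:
w(B) = B²
√(w(38) + F(-43)) = √(38² + 55) = √(1444 + 55) = √1499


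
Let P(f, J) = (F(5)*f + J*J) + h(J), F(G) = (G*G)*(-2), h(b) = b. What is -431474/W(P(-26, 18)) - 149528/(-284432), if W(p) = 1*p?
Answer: -7654967987/29189834 ≈ -262.25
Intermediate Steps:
F(G) = -2*G² (F(G) = G²*(-2) = -2*G²)
P(f, J) = J + J² - 50*f (P(f, J) = ((-2*5²)*f + J*J) + J = ((-2*25)*f + J²) + J = (-50*f + J²) + J = (J² - 50*f) + J = J + J² - 50*f)
W(p) = p
-431474/W(P(-26, 18)) - 149528/(-284432) = -431474/(18 + 18² - 50*(-26)) - 149528/(-284432) = -431474/(18 + 324 + 1300) - 149528*(-1/284432) = -431474/1642 + 18691/35554 = -431474*1/1642 + 18691/35554 = -215737/821 + 18691/35554 = -7654967987/29189834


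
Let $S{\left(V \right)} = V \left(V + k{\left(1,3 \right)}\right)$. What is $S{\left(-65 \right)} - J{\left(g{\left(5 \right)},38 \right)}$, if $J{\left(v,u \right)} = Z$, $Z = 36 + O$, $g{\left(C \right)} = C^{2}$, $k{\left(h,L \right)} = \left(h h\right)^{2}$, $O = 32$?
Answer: $4092$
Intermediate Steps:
$k{\left(h,L \right)} = h^{4}$ ($k{\left(h,L \right)} = \left(h^{2}\right)^{2} = h^{4}$)
$Z = 68$ ($Z = 36 + 32 = 68$)
$J{\left(v,u \right)} = 68$
$S{\left(V \right)} = V \left(1 + V\right)$ ($S{\left(V \right)} = V \left(V + 1^{4}\right) = V \left(V + 1\right) = V \left(1 + V\right)$)
$S{\left(-65 \right)} - J{\left(g{\left(5 \right)},38 \right)} = - 65 \left(1 - 65\right) - 68 = \left(-65\right) \left(-64\right) - 68 = 4160 - 68 = 4092$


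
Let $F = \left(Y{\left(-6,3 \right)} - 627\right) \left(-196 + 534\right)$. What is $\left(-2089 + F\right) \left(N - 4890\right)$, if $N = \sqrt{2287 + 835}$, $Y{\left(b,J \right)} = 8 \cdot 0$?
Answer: $1046533350 - 214015 \sqrt{3122} \approx 1.0346 \cdot 10^{9}$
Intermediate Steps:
$Y{\left(b,J \right)} = 0$
$N = \sqrt{3122} \approx 55.875$
$F = -211926$ ($F = \left(0 - 627\right) \left(-196 + 534\right) = \left(-627\right) 338 = -211926$)
$\left(-2089 + F\right) \left(N - 4890\right) = \left(-2089 - 211926\right) \left(\sqrt{3122} - 4890\right) = - 214015 \left(-4890 + \sqrt{3122}\right) = 1046533350 - 214015 \sqrt{3122}$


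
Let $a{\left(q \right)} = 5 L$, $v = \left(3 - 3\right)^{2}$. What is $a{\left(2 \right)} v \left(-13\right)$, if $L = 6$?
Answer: $0$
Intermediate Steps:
$v = 0$ ($v = 0^{2} = 0$)
$a{\left(q \right)} = 30$ ($a{\left(q \right)} = 5 \cdot 6 = 30$)
$a{\left(2 \right)} v \left(-13\right) = 30 \cdot 0 \left(-13\right) = 0 \left(-13\right) = 0$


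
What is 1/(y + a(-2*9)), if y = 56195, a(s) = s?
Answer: 1/56177 ≈ 1.7801e-5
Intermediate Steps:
1/(y + a(-2*9)) = 1/(56195 - 2*9) = 1/(56195 - 18) = 1/56177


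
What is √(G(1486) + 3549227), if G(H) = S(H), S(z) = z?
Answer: √3550713 ≈ 1884.3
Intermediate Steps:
G(H) = H
√(G(1486) + 3549227) = √(1486 + 3549227) = √3550713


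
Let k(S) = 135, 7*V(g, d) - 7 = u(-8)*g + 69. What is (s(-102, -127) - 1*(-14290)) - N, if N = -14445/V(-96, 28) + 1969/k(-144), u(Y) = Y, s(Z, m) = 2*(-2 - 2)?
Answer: 1639279769/113940 ≈ 14387.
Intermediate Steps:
s(Z, m) = -8 (s(Z, m) = 2*(-4) = -8)
V(g, d) = 76/7 - 8*g/7 (V(g, d) = 1 + (-8*g + 69)/7 = 1 + (69 - 8*g)/7 = 1 + (69/7 - 8*g/7) = 76/7 - 8*g/7)
N = -11988689/113940 (N = -14445/(76/7 - 8/7*(-96)) + 1969/135 = -14445/(76/7 + 768/7) + 1969*(1/135) = -14445/844/7 + 1969/135 = -14445*7/844 + 1969/135 = -101115/844 + 1969/135 = -11988689/113940 ≈ -105.22)
(s(-102, -127) - 1*(-14290)) - N = (-8 - 1*(-14290)) - 1*(-11988689/113940) = (-8 + 14290) + 11988689/113940 = 14282 + 11988689/113940 = 1639279769/113940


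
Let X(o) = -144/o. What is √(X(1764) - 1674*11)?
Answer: I*√902290/7 ≈ 135.7*I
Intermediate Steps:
√(X(1764) - 1674*11) = √(-144/1764 - 1674*11) = √(-144*1/1764 - 18414) = √(-4/49 - 18414) = √(-902290/49) = I*√902290/7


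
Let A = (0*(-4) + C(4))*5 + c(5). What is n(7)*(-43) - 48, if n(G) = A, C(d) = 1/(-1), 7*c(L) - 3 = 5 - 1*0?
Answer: 825/7 ≈ 117.86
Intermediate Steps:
c(L) = 8/7 (c(L) = 3/7 + (5 - 1*0)/7 = 3/7 + (5 + 0)/7 = 3/7 + (1/7)*5 = 3/7 + 5/7 = 8/7)
C(d) = -1
A = -27/7 (A = (0*(-4) - 1)*5 + 8/7 = (0 - 1)*5 + 8/7 = -1*5 + 8/7 = -5 + 8/7 = -27/7 ≈ -3.8571)
n(G) = -27/7
n(7)*(-43) - 48 = -27/7*(-43) - 48 = 1161/7 - 48 = 825/7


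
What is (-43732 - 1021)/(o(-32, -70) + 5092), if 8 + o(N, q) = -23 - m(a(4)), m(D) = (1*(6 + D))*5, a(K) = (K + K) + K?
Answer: -44753/4971 ≈ -9.0028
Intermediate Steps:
a(K) = 3*K (a(K) = 2*K + K = 3*K)
m(D) = 30 + 5*D (m(D) = (6 + D)*5 = 30 + 5*D)
o(N, q) = -121 (o(N, q) = -8 + (-23 - (30 + 5*(3*4))) = -8 + (-23 - (30 + 5*12)) = -8 + (-23 - (30 + 60)) = -8 + (-23 - 1*90) = -8 + (-23 - 90) = -8 - 113 = -121)
(-43732 - 1021)/(o(-32, -70) + 5092) = (-43732 - 1021)/(-121 + 5092) = -44753/4971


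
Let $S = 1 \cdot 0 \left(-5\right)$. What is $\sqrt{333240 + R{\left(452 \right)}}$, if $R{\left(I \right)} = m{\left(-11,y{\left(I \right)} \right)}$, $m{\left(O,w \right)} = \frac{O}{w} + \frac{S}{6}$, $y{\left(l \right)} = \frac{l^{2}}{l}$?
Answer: $\frac{\sqrt{17020564997}}{226} \approx 577.27$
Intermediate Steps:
$y{\left(l \right)} = l$
$S = 0$ ($S = 0 \left(-5\right) = 0$)
$m{\left(O,w \right)} = \frac{O}{w}$ ($m{\left(O,w \right)} = \frac{O}{w} + \frac{0}{6} = \frac{O}{w} + 0 \cdot \frac{1}{6} = \frac{O}{w} + 0 = \frac{O}{w}$)
$R{\left(I \right)} = - \frac{11}{I}$
$\sqrt{333240 + R{\left(452 \right)}} = \sqrt{333240 - \frac{11}{452}} = \sqrt{\frac{150624469}{452}} = \frac{\sqrt{17020564997}}{226}$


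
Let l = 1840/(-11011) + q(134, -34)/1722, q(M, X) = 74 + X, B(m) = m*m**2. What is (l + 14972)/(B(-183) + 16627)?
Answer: -5069294564/2069403981645 ≈ -0.0024496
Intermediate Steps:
B(m) = m**3
l = -194860/1354353 (l = 1840/(-11011) + (74 - 34)/1722 = 1840*(-1/11011) + 40*(1/1722) = -1840/11011 + 20/861 = -194860/1354353 ≈ -0.14388)
(l + 14972)/(B(-183) + 16627) = (-194860/1354353 + 14972)/((-183)**3 + 16627) = 20277178256/(1354353*(-6128487 + 16627)) = (20277178256/1354353)/(-6111860) = (20277178256/1354353)*(-1/6111860) = -5069294564/2069403981645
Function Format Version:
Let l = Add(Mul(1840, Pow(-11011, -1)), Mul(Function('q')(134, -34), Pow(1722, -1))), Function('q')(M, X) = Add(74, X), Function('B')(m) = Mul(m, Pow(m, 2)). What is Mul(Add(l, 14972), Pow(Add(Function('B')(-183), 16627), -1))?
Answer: Rational(-5069294564, 2069403981645) ≈ -0.0024496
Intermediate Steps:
Function('B')(m) = Pow(m, 3)
l = Rational(-194860, 1354353) (l = Add(Mul(1840, Pow(-11011, -1)), Mul(Add(74, -34), Pow(1722, -1))) = Add(Mul(1840, Rational(-1, 11011)), Mul(40, Rational(1, 1722))) = Add(Rational(-1840, 11011), Rational(20, 861)) = Rational(-194860, 1354353) ≈ -0.14388)
Mul(Add(l, 14972), Pow(Add(Function('B')(-183), 16627), -1)) = Mul(Add(Rational(-194860, 1354353), 14972), Pow(Add(Pow(-183, 3), 16627), -1)) = Mul(Rational(20277178256, 1354353), Pow(Add(-6128487, 16627), -1)) = Mul(Rational(20277178256, 1354353), Pow(-6111860, -1)) = Mul(Rational(20277178256, 1354353), Rational(-1, 6111860)) = Rational(-5069294564, 2069403981645)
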